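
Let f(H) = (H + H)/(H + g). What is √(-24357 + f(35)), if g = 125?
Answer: I*√389705/4 ≈ 156.07*I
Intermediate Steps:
f(H) = 2*H/(125 + H) (f(H) = (H + H)/(H + 125) = (2*H)/(125 + H) = 2*H/(125 + H))
√(-24357 + f(35)) = √(-24357 + 2*35/(125 + 35)) = √(-24357 + 2*35/160) = √(-24357 + 2*35*(1/160)) = √(-24357 + 7/16) = √(-389705/16) = I*√389705/4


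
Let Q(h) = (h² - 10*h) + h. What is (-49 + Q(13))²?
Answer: 9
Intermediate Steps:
Q(h) = h² - 9*h
(-49 + Q(13))² = (-49 + 13*(-9 + 13))² = (-49 + 13*4)² = (-49 + 52)² = 3² = 9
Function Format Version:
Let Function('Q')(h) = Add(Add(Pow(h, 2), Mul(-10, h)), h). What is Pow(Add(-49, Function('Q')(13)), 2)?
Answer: 9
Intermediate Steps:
Function('Q')(h) = Add(Pow(h, 2), Mul(-9, h))
Pow(Add(-49, Function('Q')(13)), 2) = Pow(Add(-49, Mul(13, Add(-9, 13))), 2) = Pow(Add(-49, Mul(13, 4)), 2) = Pow(Add(-49, 52), 2) = Pow(3, 2) = 9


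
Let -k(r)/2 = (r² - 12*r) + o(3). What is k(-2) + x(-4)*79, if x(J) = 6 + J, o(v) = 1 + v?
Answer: 94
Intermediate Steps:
k(r) = -8 - 2*r² + 24*r (k(r) = -2*((r² - 12*r) + (1 + 3)) = -2*((r² - 12*r) + 4) = -2*(4 + r² - 12*r) = -8 - 2*r² + 24*r)
k(-2) + x(-4)*79 = (-8 - 2*(-2)² + 24*(-2)) + (6 - 4)*79 = (-8 - 2*4 - 48) + 2*79 = (-8 - 8 - 48) + 158 = -64 + 158 = 94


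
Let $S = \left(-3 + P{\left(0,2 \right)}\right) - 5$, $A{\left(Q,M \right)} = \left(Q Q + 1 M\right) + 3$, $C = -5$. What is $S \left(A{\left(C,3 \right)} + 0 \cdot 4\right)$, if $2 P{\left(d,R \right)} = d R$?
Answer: $-248$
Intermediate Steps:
$P{\left(d,R \right)} = \frac{R d}{2}$ ($P{\left(d,R \right)} = \frac{d R}{2} = \frac{R d}{2}$)
$A{\left(Q,M \right)} = 3 + M + Q^{2}$ ($A{\left(Q,M \right)} = \left(Q^{2} + M\right) + 3 = \left(M + Q^{2}\right) + 3 = 3 + M + Q^{2}$)
$S = -8$ ($S = \left(-3 + \frac{1}{2} \cdot 2 \cdot 0\right) - 5 = \left(-3 + 0\right) - 5 = -3 - 5 = -8$)
$S \left(A{\left(C,3 \right)} + 0 \cdot 4\right) = - 8 \left(\left(3 + 3 + \left(-5\right)^{2}\right) + 0 \cdot 4\right) = - 8 \left(\left(3 + 3 + 25\right) + 0\right) = - 8 \left(31 + 0\right) = \left(-8\right) 31 = -248$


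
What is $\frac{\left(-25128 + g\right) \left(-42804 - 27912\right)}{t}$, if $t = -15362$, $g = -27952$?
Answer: $- \frac{1876802640}{7681} \approx -2.4434 \cdot 10^{5}$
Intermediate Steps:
$\frac{\left(-25128 + g\right) \left(-42804 - 27912\right)}{t} = \frac{\left(-25128 - 27952\right) \left(-42804 - 27912\right)}{-15362} = \left(-53080\right) \left(-70716\right) \left(- \frac{1}{15362}\right) = 3753605280 \left(- \frac{1}{15362}\right) = - \frac{1876802640}{7681}$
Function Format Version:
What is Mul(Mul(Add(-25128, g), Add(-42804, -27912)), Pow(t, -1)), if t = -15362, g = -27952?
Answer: Rational(-1876802640, 7681) ≈ -2.4434e+5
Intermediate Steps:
Mul(Mul(Add(-25128, g), Add(-42804, -27912)), Pow(t, -1)) = Mul(Mul(Add(-25128, -27952), Add(-42804, -27912)), Pow(-15362, -1)) = Mul(Mul(-53080, -70716), Rational(-1, 15362)) = Mul(3753605280, Rational(-1, 15362)) = Rational(-1876802640, 7681)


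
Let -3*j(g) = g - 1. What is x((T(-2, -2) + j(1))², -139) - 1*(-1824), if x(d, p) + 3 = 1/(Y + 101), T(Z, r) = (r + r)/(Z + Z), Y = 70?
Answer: 311392/171 ≈ 1821.0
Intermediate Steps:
j(g) = ⅓ - g/3 (j(g) = -(g - 1)/3 = -(-1 + g)/3 = ⅓ - g/3)
T(Z, r) = r/Z (T(Z, r) = (2*r)/((2*Z)) = (2*r)*(1/(2*Z)) = r/Z)
x(d, p) = -512/171 (x(d, p) = -3 + 1/(70 + 101) = -3 + 1/171 = -512/171)
x((T(-2, -2) + j(1))², -139) - 1*(-1824) = -512/171 - 1*(-1824) = -512/171 + 1824 = 311392/171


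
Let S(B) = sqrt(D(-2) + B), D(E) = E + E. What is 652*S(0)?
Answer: 1304*I ≈ 1304.0*I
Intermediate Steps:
D(E) = 2*E
S(B) = sqrt(-4 + B) (S(B) = sqrt(2*(-2) + B) = sqrt(-4 + B))
652*S(0) = 652*sqrt(-4 + 0) = 652*sqrt(-4) = 652*(2*I) = 1304*I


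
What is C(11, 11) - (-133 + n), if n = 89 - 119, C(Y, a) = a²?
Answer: 284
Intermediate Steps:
n = -30
C(11, 11) - (-133 + n) = 11² - (-133 - 30) = 121 - 1*(-163) = 121 + 163 = 284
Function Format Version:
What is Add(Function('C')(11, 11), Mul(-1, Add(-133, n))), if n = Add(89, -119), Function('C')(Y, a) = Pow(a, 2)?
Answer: 284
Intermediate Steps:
n = -30
Add(Function('C')(11, 11), Mul(-1, Add(-133, n))) = Add(Pow(11, 2), Mul(-1, Add(-133, -30))) = Add(121, Mul(-1, -163)) = Add(121, 163) = 284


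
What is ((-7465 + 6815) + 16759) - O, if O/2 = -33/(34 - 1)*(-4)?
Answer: 16101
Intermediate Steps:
O = 8 (O = 2*(-33/(34 - 1)*(-4)) = 2*(-33/33*(-4)) = 2*(-33*1/33*(-4)) = 2*(-1*(-4)) = 2*4 = 8)
((-7465 + 6815) + 16759) - O = ((-7465 + 6815) + 16759) - 1*8 = (-650 + 16759) - 8 = 16109 - 8 = 16101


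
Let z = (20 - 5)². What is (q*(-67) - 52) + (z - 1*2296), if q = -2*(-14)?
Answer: -3999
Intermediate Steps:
z = 225 (z = 15² = 225)
q = 28
(q*(-67) - 52) + (z - 1*2296) = (28*(-67) - 52) + (225 - 1*2296) = (-1876 - 52) + (225 - 2296) = -1928 - 2071 = -3999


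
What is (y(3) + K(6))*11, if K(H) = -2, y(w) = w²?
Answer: 77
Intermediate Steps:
(y(3) + K(6))*11 = (3² - 2)*11 = (9 - 2)*11 = 7*11 = 77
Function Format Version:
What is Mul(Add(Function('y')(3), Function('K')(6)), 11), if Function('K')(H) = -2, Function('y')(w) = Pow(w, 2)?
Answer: 77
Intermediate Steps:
Mul(Add(Function('y')(3), Function('K')(6)), 11) = Mul(Add(Pow(3, 2), -2), 11) = Mul(Add(9, -2), 11) = Mul(7, 11) = 77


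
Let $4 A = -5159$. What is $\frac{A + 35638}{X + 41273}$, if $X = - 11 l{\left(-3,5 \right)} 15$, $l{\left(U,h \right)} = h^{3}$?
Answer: $\frac{137393}{82592} \approx 1.6635$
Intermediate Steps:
$A = - \frac{5159}{4}$ ($A = \frac{1}{4} \left(-5159\right) = - \frac{5159}{4} \approx -1289.8$)
$X = -20625$ ($X = - 11 \cdot 5^{3} \cdot 15 = \left(-11\right) 125 \cdot 15 = \left(-1375\right) 15 = -20625$)
$\frac{A + 35638}{X + 41273} = \frac{- \frac{5159}{4} + 35638}{-20625 + 41273} = \frac{137393}{4 \cdot 20648} = \frac{137393}{4} \cdot \frac{1}{20648} = \frac{137393}{82592}$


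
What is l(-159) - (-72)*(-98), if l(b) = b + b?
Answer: -7374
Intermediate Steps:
l(b) = 2*b
l(-159) - (-72)*(-98) = 2*(-159) - (-72)*(-98) = -318 - 1*7056 = -318 - 7056 = -7374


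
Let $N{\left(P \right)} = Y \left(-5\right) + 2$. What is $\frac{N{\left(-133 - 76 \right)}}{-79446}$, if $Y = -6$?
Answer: $- \frac{16}{39723} \approx -0.00040279$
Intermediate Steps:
$N{\left(P \right)} = 32$ ($N{\left(P \right)} = \left(-6\right) \left(-5\right) + 2 = 30 + 2 = 32$)
$\frac{N{\left(-133 - 76 \right)}}{-79446} = \frac{32}{-79446} = 32 \left(- \frac{1}{79446}\right) = - \frac{16}{39723}$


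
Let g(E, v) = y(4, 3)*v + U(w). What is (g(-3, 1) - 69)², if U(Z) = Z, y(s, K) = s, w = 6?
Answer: 3481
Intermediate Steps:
g(E, v) = 6 + 4*v (g(E, v) = 4*v + 6 = 6 + 4*v)
(g(-3, 1) - 69)² = ((6 + 4*1) - 69)² = ((6 + 4) - 69)² = (10 - 69)² = (-59)² = 3481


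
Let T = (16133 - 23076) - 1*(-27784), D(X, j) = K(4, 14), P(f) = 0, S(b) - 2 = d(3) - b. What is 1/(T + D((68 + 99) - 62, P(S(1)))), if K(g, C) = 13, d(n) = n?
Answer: 1/20854 ≈ 4.7952e-5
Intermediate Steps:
S(b) = 5 - b (S(b) = 2 + (3 - b) = 5 - b)
D(X, j) = 13
T = 20841 (T = -6943 + 27784 = 20841)
1/(T + D((68 + 99) - 62, P(S(1)))) = 1/(20841 + 13) = 1/20854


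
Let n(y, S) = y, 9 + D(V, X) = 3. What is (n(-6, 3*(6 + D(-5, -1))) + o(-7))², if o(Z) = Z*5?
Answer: 1681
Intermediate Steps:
D(V, X) = -6 (D(V, X) = -9 + 3 = -6)
o(Z) = 5*Z
(n(-6, 3*(6 + D(-5, -1))) + o(-7))² = (-6 + 5*(-7))² = (-6 - 35)² = (-41)² = 1681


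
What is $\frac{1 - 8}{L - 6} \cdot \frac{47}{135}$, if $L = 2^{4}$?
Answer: $- \frac{329}{1350} \approx -0.2437$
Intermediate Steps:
$L = 16$
$\frac{1 - 8}{L - 6} \cdot \frac{47}{135} = \frac{1 - 8}{16 - 6} \cdot \frac{47}{135} = - \frac{7}{10} \cdot 47 \cdot \frac{1}{135} = \left(-7\right) \frac{1}{10} \cdot \frac{47}{135} = \left(- \frac{7}{10}\right) \frac{47}{135} = - \frac{329}{1350}$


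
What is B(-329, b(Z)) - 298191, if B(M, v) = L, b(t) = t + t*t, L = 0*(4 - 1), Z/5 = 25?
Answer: -298191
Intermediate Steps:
Z = 125 (Z = 5*25 = 125)
L = 0 (L = 0*3 = 0)
b(t) = t + t²
B(M, v) = 0
B(-329, b(Z)) - 298191 = 0 - 298191 = -298191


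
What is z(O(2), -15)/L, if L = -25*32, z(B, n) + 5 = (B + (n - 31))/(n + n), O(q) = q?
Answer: 53/12000 ≈ 0.0044167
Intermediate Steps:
z(B, n) = -5 + (-31 + B + n)/(2*n) (z(B, n) = -5 + (B + (n - 31))/(n + n) = -5 + (B + (-31 + n))/((2*n)) = -5 + (-31 + B + n)*(1/(2*n)) = -5 + (-31 + B + n)/(2*n))
L = -800
z(O(2), -15)/L = ((½)*(-31 + 2 - 9*(-15))/(-15))/(-800) = ((½)*(-1/15)*(-31 + 2 + 135))*(-1/800) = ((½)*(-1/15)*106)*(-1/800) = -53/15*(-1/800) = 53/12000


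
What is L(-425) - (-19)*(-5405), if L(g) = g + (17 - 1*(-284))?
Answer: -102819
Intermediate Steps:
L(g) = 301 + g (L(g) = g + (17 + 284) = g + 301 = 301 + g)
L(-425) - (-19)*(-5405) = (301 - 425) - (-19)*(-5405) = -124 - 1*102695 = -124 - 102695 = -102819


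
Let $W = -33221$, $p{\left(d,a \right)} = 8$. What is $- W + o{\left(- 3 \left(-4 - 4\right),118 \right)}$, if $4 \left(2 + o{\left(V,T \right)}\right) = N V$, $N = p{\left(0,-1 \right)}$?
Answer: $33267$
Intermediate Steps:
$N = 8$
$o{\left(V,T \right)} = -2 + 2 V$ ($o{\left(V,T \right)} = -2 + \frac{8 V}{4} = -2 + 2 V$)
$- W + o{\left(- 3 \left(-4 - 4\right),118 \right)} = \left(-1\right) \left(-33221\right) - \left(2 - 2 \left(- 3 \left(-4 - 4\right)\right)\right) = 33221 - \left(2 - 2 \left(\left(-3\right) \left(-8\right)\right)\right) = 33221 + \left(-2 + 2 \cdot 24\right) = 33221 + \left(-2 + 48\right) = 33221 + 46 = 33267$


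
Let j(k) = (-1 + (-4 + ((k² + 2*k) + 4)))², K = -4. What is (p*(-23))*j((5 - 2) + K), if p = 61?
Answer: -5612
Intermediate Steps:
j(k) = (-1 + k² + 2*k)² (j(k) = (-1 + (-4 + (4 + k² + 2*k)))² = (-1 + (k² + 2*k))² = (-1 + k² + 2*k)²)
(p*(-23))*j((5 - 2) + K) = (61*(-23))*(-1 + ((5 - 2) - 4)² + 2*((5 - 2) - 4))² = -1403*(-1 + (3 - 4)² + 2*(3 - 4))² = -1403*(-1 + (-1)² + 2*(-1))² = -1403*(-1 + 1 - 2)² = -1403*(-2)² = -1403*4 = -5612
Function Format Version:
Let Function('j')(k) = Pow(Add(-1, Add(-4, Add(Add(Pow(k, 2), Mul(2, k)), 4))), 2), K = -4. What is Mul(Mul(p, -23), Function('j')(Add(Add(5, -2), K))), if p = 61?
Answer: -5612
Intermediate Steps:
Function('j')(k) = Pow(Add(-1, Pow(k, 2), Mul(2, k)), 2) (Function('j')(k) = Pow(Add(-1, Add(-4, Add(4, Pow(k, 2), Mul(2, k)))), 2) = Pow(Add(-1, Add(Pow(k, 2), Mul(2, k))), 2) = Pow(Add(-1, Pow(k, 2), Mul(2, k)), 2))
Mul(Mul(p, -23), Function('j')(Add(Add(5, -2), K))) = Mul(Mul(61, -23), Pow(Add(-1, Pow(Add(Add(5, -2), -4), 2), Mul(2, Add(Add(5, -2), -4))), 2)) = Mul(-1403, Pow(Add(-1, Pow(Add(3, -4), 2), Mul(2, Add(3, -4))), 2)) = Mul(-1403, Pow(Add(-1, Pow(-1, 2), Mul(2, -1)), 2)) = Mul(-1403, Pow(Add(-1, 1, -2), 2)) = Mul(-1403, Pow(-2, 2)) = Mul(-1403, 4) = -5612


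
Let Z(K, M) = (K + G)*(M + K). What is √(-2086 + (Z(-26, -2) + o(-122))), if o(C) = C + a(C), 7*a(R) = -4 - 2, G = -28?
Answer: 3*I*√3794/7 ≈ 26.398*I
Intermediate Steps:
Z(K, M) = (-28 + K)*(K + M) (Z(K, M) = (K - 28)*(M + K) = (-28 + K)*(K + M))
a(R) = -6/7 (a(R) = (-4 - 2)/7 = (⅐)*(-6) = -6/7)
o(C) = -6/7 + C (o(C) = C - 6/7 = -6/7 + C)
√(-2086 + (Z(-26, -2) + o(-122))) = √(-2086 + (((-26)² - 28*(-26) - 28*(-2) - 26*(-2)) + (-6/7 - 122))) = √(-2086 + ((676 + 728 + 56 + 52) - 860/7)) = √(-2086 + (1512 - 860/7)) = √(-2086 + 9724/7) = √(-4878/7) = 3*I*√3794/7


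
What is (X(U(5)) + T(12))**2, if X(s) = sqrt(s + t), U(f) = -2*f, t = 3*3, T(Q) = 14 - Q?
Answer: (2 + I)**2 ≈ 3.0 + 4.0*I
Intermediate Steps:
t = 9
X(s) = sqrt(9 + s) (X(s) = sqrt(s + 9) = sqrt(9 + s))
(X(U(5)) + T(12))**2 = (sqrt(9 - 2*5) + (14 - 1*12))**2 = (sqrt(9 - 10) + (14 - 12))**2 = (sqrt(-1) + 2)**2 = (I + 2)**2 = (2 + I)**2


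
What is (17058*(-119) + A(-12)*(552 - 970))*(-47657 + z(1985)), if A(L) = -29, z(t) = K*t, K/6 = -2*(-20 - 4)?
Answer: -1057363128940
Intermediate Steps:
K = 288 (K = 6*(-2*(-20 - 4)) = 6*(-2*(-24)) = 6*48 = 288)
z(t) = 288*t
(17058*(-119) + A(-12)*(552 - 970))*(-47657 + z(1985)) = (17058*(-119) - 29*(552 - 970))*(-47657 + 288*1985) = (-2029902 - 29*(-418))*(-47657 + 571680) = (-2029902 + 12122)*524023 = -2017780*524023 = -1057363128940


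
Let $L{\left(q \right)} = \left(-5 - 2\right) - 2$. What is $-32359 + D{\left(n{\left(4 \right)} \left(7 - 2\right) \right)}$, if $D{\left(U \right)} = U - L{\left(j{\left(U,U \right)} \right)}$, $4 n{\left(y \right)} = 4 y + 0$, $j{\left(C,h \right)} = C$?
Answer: $-32330$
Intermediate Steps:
$n{\left(y \right)} = y$ ($n{\left(y \right)} = \frac{4 y + 0}{4} = \frac{4 y}{4} = y$)
$L{\left(q \right)} = -9$ ($L{\left(q \right)} = -7 - 2 = -9$)
$D{\left(U \right)} = 9 + U$ ($D{\left(U \right)} = U - -9 = U + 9 = 9 + U$)
$-32359 + D{\left(n{\left(4 \right)} \left(7 - 2\right) \right)} = -32359 + \left(9 + 4 \left(7 - 2\right)\right) = -32359 + \left(9 + 4 \cdot 5\right) = -32359 + \left(9 + 20\right) = -32359 + 29 = -32330$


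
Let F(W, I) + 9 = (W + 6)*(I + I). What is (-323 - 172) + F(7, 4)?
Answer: -400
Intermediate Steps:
F(W, I) = -9 + 2*I*(6 + W) (F(W, I) = -9 + (W + 6)*(I + I) = -9 + (6 + W)*(2*I) = -9 + 2*I*(6 + W))
(-323 - 172) + F(7, 4) = (-323 - 172) + (-9 + 12*4 + 2*4*7) = -495 + (-9 + 48 + 56) = -495 + 95 = -400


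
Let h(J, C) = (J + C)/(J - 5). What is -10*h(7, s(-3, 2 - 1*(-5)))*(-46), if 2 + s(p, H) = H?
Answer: 2760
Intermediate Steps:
s(p, H) = -2 + H
h(J, C) = (C + J)/(-5 + J)
-10*h(7, s(-3, 2 - 1*(-5)))*(-46) = -10*((-2 + (2 - 1*(-5))) + 7)/(-5 + 7)*(-46) = -10*((-2 + (2 + 5)) + 7)/2*(-46) = -5*((-2 + 7) + 7)*(-46) = -5*(5 + 7)*(-46) = -5*12*(-46) = -10*6*(-46) = -60*(-46) = 2760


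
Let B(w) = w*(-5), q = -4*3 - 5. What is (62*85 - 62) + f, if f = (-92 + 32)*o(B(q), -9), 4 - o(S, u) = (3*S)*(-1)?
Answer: -10332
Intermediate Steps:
q = -17 (q = -12 - 5 = -17)
B(w) = -5*w
o(S, u) = 4 + 3*S (o(S, u) = 4 - 3*S*(-1) = 4 - (-3)*S = 4 + 3*S)
f = -15540 (f = (-92 + 32)*(4 + 3*(-5*(-17))) = -60*(4 + 3*85) = -60*(4 + 255) = -60*259 = -15540)
(62*85 - 62) + f = (62*85 - 62) - 15540 = (5270 - 62) - 15540 = 5208 - 15540 = -10332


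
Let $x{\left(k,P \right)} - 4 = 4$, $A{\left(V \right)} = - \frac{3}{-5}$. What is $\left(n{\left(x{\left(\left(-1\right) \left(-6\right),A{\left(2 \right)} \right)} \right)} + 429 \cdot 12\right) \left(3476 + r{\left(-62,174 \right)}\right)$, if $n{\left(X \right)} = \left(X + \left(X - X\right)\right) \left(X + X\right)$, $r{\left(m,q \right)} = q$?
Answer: $19257400$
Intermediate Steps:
$A{\left(V \right)} = \frac{3}{5}$ ($A{\left(V \right)} = \left(-3\right) \left(- \frac{1}{5}\right) = \frac{3}{5}$)
$x{\left(k,P \right)} = 8$ ($x{\left(k,P \right)} = 4 + 4 = 8$)
$n{\left(X \right)} = 2 X^{2}$ ($n{\left(X \right)} = \left(X + 0\right) 2 X = X 2 X = 2 X^{2}$)
$\left(n{\left(x{\left(\left(-1\right) \left(-6\right),A{\left(2 \right)} \right)} \right)} + 429 \cdot 12\right) \left(3476 + r{\left(-62,174 \right)}\right) = \left(2 \cdot 8^{2} + 429 \cdot 12\right) \left(3476 + 174\right) = \left(2 \cdot 64 + 5148\right) 3650 = \left(128 + 5148\right) 3650 = 5276 \cdot 3650 = 19257400$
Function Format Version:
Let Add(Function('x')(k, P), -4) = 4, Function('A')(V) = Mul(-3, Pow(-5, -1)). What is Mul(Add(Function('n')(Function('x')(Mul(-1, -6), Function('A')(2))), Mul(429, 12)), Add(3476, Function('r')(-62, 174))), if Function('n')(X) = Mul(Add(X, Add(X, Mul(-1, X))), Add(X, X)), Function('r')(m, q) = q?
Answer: 19257400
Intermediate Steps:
Function('A')(V) = Rational(3, 5) (Function('A')(V) = Mul(-3, Rational(-1, 5)) = Rational(3, 5))
Function('x')(k, P) = 8 (Function('x')(k, P) = Add(4, 4) = 8)
Function('n')(X) = Mul(2, Pow(X, 2)) (Function('n')(X) = Mul(Add(X, 0), Mul(2, X)) = Mul(X, Mul(2, X)) = Mul(2, Pow(X, 2)))
Mul(Add(Function('n')(Function('x')(Mul(-1, -6), Function('A')(2))), Mul(429, 12)), Add(3476, Function('r')(-62, 174))) = Mul(Add(Mul(2, Pow(8, 2)), Mul(429, 12)), Add(3476, 174)) = Mul(Add(Mul(2, 64), 5148), 3650) = Mul(Add(128, 5148), 3650) = Mul(5276, 3650) = 19257400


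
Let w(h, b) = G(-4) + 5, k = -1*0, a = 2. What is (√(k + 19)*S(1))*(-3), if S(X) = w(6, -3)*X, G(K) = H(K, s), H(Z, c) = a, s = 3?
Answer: -21*√19 ≈ -91.537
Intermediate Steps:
H(Z, c) = 2
k = 0
G(K) = 2
w(h, b) = 7 (w(h, b) = 2 + 5 = 7)
S(X) = 7*X
(√(k + 19)*S(1))*(-3) = (√(0 + 19)*(7*1))*(-3) = (√19*7)*(-3) = (7*√19)*(-3) = -21*√19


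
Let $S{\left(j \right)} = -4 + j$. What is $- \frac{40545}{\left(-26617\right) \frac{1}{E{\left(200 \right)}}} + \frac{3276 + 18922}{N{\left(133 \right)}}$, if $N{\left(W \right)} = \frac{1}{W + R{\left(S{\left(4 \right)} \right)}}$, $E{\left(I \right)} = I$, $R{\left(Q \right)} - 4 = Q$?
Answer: $\frac{80953759742}{26617} \approx 3.0414 \cdot 10^{6}$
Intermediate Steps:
$R{\left(Q \right)} = 4 + Q$
$N{\left(W \right)} = \frac{1}{4 + W}$ ($N{\left(W \right)} = \frac{1}{W + \left(4 + \left(-4 + 4\right)\right)} = \frac{1}{W + \left(4 + 0\right)} = \frac{1}{W + 4} = \frac{1}{4 + W}$)
$- \frac{40545}{\left(-26617\right) \frac{1}{E{\left(200 \right)}}} + \frac{3276 + 18922}{N{\left(133 \right)}} = - \frac{40545}{\left(-26617\right) \frac{1}{200}} + \frac{3276 + 18922}{\frac{1}{4 + 133}} = - \frac{40545}{\left(-26617\right) \frac{1}{200}} + \frac{22198}{\frac{1}{137}} = - \frac{40545}{- \frac{26617}{200}} + 22198 \frac{1}{\frac{1}{137}} = \left(-40545\right) \left(- \frac{200}{26617}\right) + 22198 \cdot 137 = \frac{8109000}{26617} + 3041126 = \frac{80953759742}{26617}$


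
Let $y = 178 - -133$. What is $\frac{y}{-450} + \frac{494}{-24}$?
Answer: $- \frac{19147}{900} \approx -21.274$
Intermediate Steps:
$y = 311$ ($y = 178 + 133 = 311$)
$\frac{y}{-450} + \frac{494}{-24} = \frac{311}{-450} + \frac{494}{-24} = 311 \left(- \frac{1}{450}\right) + 494 \left(- \frac{1}{24}\right) = - \frac{311}{450} - \frac{247}{12} = - \frac{19147}{900}$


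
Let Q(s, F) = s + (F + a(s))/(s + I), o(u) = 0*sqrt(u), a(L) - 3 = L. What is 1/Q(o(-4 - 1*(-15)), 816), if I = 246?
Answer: 82/273 ≈ 0.30037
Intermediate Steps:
a(L) = 3 + L
o(u) = 0
Q(s, F) = s + (3 + F + s)/(246 + s) (Q(s, F) = s + (F + (3 + s))/(s + 246) = s + (3 + F + s)/(246 + s))
1/Q(o(-4 - 1*(-15)), 816) = 1/((3 + 816 + 0**2 + 247*0)/(246 + 0)) = 1/((3 + 816 + 0 + 0)/246) = 1/((1/246)*819) = 1/(273/82) = 82/273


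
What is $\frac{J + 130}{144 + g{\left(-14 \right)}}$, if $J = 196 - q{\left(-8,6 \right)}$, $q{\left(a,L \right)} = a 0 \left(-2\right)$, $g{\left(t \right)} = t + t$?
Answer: $\frac{163}{58} \approx 2.8103$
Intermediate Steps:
$g{\left(t \right)} = 2 t$
$q{\left(a,L \right)} = 0$ ($q{\left(a,L \right)} = 0 \left(-2\right) = 0$)
$J = 196$ ($J = 196 - 0 = 196 + 0 = 196$)
$\frac{J + 130}{144 + g{\left(-14 \right)}} = \frac{196 + 130}{144 + 2 \left(-14\right)} = \frac{326}{144 - 28} = \frac{326}{116} = 326 \cdot \frac{1}{116} = \frac{163}{58}$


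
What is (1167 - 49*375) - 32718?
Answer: -49926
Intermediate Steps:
(1167 - 49*375) - 32718 = (1167 - 18375) - 32718 = -17208 - 32718 = -49926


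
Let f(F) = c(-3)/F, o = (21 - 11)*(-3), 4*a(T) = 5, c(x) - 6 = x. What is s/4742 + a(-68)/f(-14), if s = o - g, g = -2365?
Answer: -37990/7113 ≈ -5.3409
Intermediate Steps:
c(x) = 6 + x
a(T) = 5/4 (a(T) = (¼)*5 = 5/4)
o = -30 (o = 10*(-3) = -30)
f(F) = 3/F (f(F) = (6 - 3)/F = 3/F)
s = 2335 (s = -30 - 1*(-2365) = -30 + 2365 = 2335)
s/4742 + a(-68)/f(-14) = 2335/4742 + 5/(4*((3/(-14)))) = 2335*(1/4742) + 5/(4*((3*(-1/14)))) = 2335/4742 + 5/(4*(-3/14)) = 2335/4742 + (5/4)*(-14/3) = 2335/4742 - 35/6 = -37990/7113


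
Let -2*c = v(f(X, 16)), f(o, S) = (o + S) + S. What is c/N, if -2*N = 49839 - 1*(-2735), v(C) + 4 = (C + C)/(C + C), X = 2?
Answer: -3/52574 ≈ -5.7062e-5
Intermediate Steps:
f(o, S) = o + 2*S (f(o, S) = (S + o) + S = o + 2*S)
v(C) = -3 (v(C) = -4 + (C + C)/(C + C) = -4 + (2*C)/((2*C)) = -4 + (2*C)*(1/(2*C)) = -4 + 1 = -3)
c = 3/2 (c = -½*(-3) = 3/2 ≈ 1.5000)
N = -26287 (N = -(49839 - 1*(-2735))/2 = -(49839 + 2735)/2 = -½*52574 = -26287)
c/N = (3/2)/(-26287) = (3/2)*(-1/26287) = -3/52574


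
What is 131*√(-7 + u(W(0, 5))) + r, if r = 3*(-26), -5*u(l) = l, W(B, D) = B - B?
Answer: -78 + 131*I*√7 ≈ -78.0 + 346.59*I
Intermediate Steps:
W(B, D) = 0
u(l) = -l/5
r = -78
131*√(-7 + u(W(0, 5))) + r = 131*√(-7 - ⅕*0) - 78 = 131*√(-7 + 0) - 78 = 131*√(-7) - 78 = 131*(I*√7) - 78 = 131*I*√7 - 78 = -78 + 131*I*√7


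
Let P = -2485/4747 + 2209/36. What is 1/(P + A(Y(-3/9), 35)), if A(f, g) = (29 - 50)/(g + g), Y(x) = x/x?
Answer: 854460/51726977 ≈ 0.016519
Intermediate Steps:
Y(x) = 1
P = 10396663/170892 (P = -2485*1/4747 + 2209*(1/36) = -2485/4747 + 2209/36 = 10396663/170892 ≈ 60.838)
A(f, g) = -21/(2*g) (A(f, g) = -21*1/(2*g) = -21/(2*g))
1/(P + A(Y(-3/9), 35)) = 1/(10396663/170892 - 21/2/35) = 1/(10396663/170892 - 21/2*1/35) = 1/(10396663/170892 - 3/10) = 1/(51726977/854460) = 854460/51726977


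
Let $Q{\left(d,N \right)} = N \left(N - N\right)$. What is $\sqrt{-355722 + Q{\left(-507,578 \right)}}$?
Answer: $i \sqrt{355722} \approx 596.42 i$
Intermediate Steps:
$Q{\left(d,N \right)} = 0$ ($Q{\left(d,N \right)} = N 0 = 0$)
$\sqrt{-355722 + Q{\left(-507,578 \right)}} = \sqrt{-355722 + 0} = \sqrt{-355722} = i \sqrt{355722}$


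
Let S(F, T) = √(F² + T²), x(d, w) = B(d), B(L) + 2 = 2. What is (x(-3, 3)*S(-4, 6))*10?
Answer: 0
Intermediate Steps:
B(L) = 0 (B(L) = -2 + 2 = 0)
x(d, w) = 0
(x(-3, 3)*S(-4, 6))*10 = (0*√((-4)² + 6²))*10 = (0*√(16 + 36))*10 = (0*√52)*10 = (0*(2*√13))*10 = 0*10 = 0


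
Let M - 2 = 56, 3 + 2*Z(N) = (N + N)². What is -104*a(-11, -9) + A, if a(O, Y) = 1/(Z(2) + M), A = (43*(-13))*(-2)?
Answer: 144014/129 ≈ 1116.4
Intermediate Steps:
Z(N) = -3/2 + 2*N² (Z(N) = -3/2 + (N + N)²/2 = -3/2 + (2*N)²/2 = -3/2 + (4*N²)/2 = -3/2 + 2*N²)
M = 58 (M = 2 + 56 = 58)
A = 1118 (A = -559*(-2) = 1118)
a(O, Y) = 2/129 (a(O, Y) = 1/((-3/2 + 2*2²) + 58) = 1/((-3/2 + 2*4) + 58) = 1/((-3/2 + 8) + 58) = 1/(13/2 + 58) = 1/(129/2) = 2/129)
-104*a(-11, -9) + A = -104*2/129 + 1118 = -208/129 + 1118 = 144014/129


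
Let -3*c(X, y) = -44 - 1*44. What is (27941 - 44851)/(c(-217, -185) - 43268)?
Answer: 25365/64858 ≈ 0.39109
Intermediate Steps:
c(X, y) = 88/3 (c(X, y) = -(-44 - 1*44)/3 = -(-44 - 44)/3 = -⅓*(-88) = 88/3)
(27941 - 44851)/(c(-217, -185) - 43268) = (27941 - 44851)/(88/3 - 43268) = -16910/(-129716/3) = -16910*(-3/129716) = 25365/64858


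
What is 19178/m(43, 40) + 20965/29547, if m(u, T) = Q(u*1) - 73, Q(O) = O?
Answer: -13476748/21105 ≈ -638.56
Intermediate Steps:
m(u, T) = -73 + u (m(u, T) = u*1 - 73 = u - 73 = -73 + u)
19178/m(43, 40) + 20965/29547 = 19178/(-73 + 43) + 20965/29547 = 19178/(-30) + 20965*(1/29547) = 19178*(-1/30) + 2995/4221 = -9589/15 + 2995/4221 = -13476748/21105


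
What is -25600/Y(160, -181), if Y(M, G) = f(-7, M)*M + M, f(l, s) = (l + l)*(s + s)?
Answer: 160/4479 ≈ 0.035722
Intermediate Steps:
f(l, s) = 4*l*s (f(l, s) = (2*l)*(2*s) = 4*l*s)
Y(M, G) = M - 28*M² (Y(M, G) = (4*(-7)*M)*M + M = (-28*M)*M + M = -28*M² + M = M - 28*M²)
-25600/Y(160, -181) = -25600*1/(160*(1 - 28*160)) = -25600*1/(160*(1 - 4480)) = -25600/(160*(-4479)) = -25600/(-716640) = -25600*(-1/716640) = 160/4479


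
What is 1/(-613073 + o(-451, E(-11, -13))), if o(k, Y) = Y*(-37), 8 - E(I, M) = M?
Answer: -1/613850 ≈ -1.6291e-6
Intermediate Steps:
E(I, M) = 8 - M
o(k, Y) = -37*Y
1/(-613073 + o(-451, E(-11, -13))) = 1/(-613073 - 37*(8 - 1*(-13))) = 1/(-613073 - 37*(8 + 13)) = 1/(-613073 - 37*21) = 1/(-613073 - 777) = 1/(-613850) = -1/613850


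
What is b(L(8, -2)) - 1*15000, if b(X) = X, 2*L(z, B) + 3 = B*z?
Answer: -30019/2 ≈ -15010.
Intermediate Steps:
L(z, B) = -3/2 + B*z/2 (L(z, B) = -3/2 + (B*z)/2 = -3/2 + B*z/2)
b(L(8, -2)) - 1*15000 = (-3/2 + (½)*(-2)*8) - 1*15000 = (-3/2 - 8) - 15000 = -19/2 - 15000 = -30019/2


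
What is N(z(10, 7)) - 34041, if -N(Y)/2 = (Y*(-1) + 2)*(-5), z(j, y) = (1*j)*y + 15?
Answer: -34871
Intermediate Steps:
z(j, y) = 15 + j*y (z(j, y) = j*y + 15 = 15 + j*y)
N(Y) = 20 - 10*Y (N(Y) = -2*(Y*(-1) + 2)*(-5) = -2*(-Y + 2)*(-5) = -2*(2 - Y)*(-5) = -2*(-10 + 5*Y) = 20 - 10*Y)
N(z(10, 7)) - 34041 = (20 - 10*(15 + 10*7)) - 34041 = (20 - 10*(15 + 70)) - 34041 = (20 - 10*85) - 34041 = (20 - 850) - 34041 = -830 - 34041 = -34871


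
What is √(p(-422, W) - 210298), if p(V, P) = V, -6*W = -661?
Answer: 4*I*√13170 ≈ 459.04*I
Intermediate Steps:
W = 661/6 (W = -⅙*(-661) = 661/6 ≈ 110.17)
√(p(-422, W) - 210298) = √(-422 - 210298) = √(-210720) = 4*I*√13170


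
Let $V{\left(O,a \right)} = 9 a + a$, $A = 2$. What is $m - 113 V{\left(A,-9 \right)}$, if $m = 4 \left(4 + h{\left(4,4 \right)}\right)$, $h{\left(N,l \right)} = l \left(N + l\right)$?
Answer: $10314$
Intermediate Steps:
$V{\left(O,a \right)} = 10 a$
$m = 144$ ($m = 4 \left(4 + 4 \left(4 + 4\right)\right) = 4 \left(4 + 4 \cdot 8\right) = 4 \left(4 + 32\right) = 4 \cdot 36 = 144$)
$m - 113 V{\left(A,-9 \right)} = 144 - 113 \cdot 10 \left(-9\right) = 144 - -10170 = 144 + 10170 = 10314$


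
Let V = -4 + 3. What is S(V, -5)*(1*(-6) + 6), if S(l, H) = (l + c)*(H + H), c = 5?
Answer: 0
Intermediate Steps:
V = -1
S(l, H) = 2*H*(5 + l) (S(l, H) = (l + 5)*(H + H) = (5 + l)*(2*H) = 2*H*(5 + l))
S(V, -5)*(1*(-6) + 6) = (2*(-5)*(5 - 1))*(1*(-6) + 6) = (2*(-5)*4)*(-6 + 6) = -40*0 = 0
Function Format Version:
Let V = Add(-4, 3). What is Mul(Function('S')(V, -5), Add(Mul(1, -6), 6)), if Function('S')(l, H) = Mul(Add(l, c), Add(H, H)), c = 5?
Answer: 0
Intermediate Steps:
V = -1
Function('S')(l, H) = Mul(2, H, Add(5, l)) (Function('S')(l, H) = Mul(Add(l, 5), Add(H, H)) = Mul(Add(5, l), Mul(2, H)) = Mul(2, H, Add(5, l)))
Mul(Function('S')(V, -5), Add(Mul(1, -6), 6)) = Mul(Mul(2, -5, Add(5, -1)), Add(Mul(1, -6), 6)) = Mul(Mul(2, -5, 4), Add(-6, 6)) = Mul(-40, 0) = 0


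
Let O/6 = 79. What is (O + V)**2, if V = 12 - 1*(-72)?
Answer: 311364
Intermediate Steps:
V = 84 (V = 12 + 72 = 84)
O = 474 (O = 6*79 = 474)
(O + V)**2 = (474 + 84)**2 = 558**2 = 311364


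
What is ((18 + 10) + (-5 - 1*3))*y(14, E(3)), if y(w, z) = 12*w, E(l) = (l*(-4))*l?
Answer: 3360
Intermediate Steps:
E(l) = -4*l² (E(l) = (-4*l)*l = -4*l²)
((18 + 10) + (-5 - 1*3))*y(14, E(3)) = ((18 + 10) + (-5 - 1*3))*(12*14) = (28 + (-5 - 3))*168 = (28 - 8)*168 = 20*168 = 3360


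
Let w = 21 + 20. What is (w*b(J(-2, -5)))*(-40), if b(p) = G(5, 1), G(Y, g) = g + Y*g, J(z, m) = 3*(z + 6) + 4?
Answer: -9840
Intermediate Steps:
J(z, m) = 22 + 3*z (J(z, m) = 3*(6 + z) + 4 = (18 + 3*z) + 4 = 22 + 3*z)
b(p) = 6 (b(p) = 1*(1 + 5) = 1*6 = 6)
w = 41
(w*b(J(-2, -5)))*(-40) = (41*6)*(-40) = 246*(-40) = -9840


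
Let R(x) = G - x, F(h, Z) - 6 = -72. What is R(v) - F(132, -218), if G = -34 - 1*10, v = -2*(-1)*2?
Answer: 18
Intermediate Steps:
v = 4 (v = 2*2 = 4)
F(h, Z) = -66 (F(h, Z) = 6 - 72 = -66)
G = -44 (G = -34 - 10 = -44)
R(x) = -44 - x
R(v) - F(132, -218) = (-44 - 1*4) - 1*(-66) = (-44 - 4) + 66 = -48 + 66 = 18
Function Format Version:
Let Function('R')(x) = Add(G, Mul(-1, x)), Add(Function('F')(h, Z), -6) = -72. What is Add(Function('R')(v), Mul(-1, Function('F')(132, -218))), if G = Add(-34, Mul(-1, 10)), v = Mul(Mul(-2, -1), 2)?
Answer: 18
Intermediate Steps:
v = 4 (v = Mul(2, 2) = 4)
Function('F')(h, Z) = -66 (Function('F')(h, Z) = Add(6, -72) = -66)
G = -44 (G = Add(-34, -10) = -44)
Function('R')(x) = Add(-44, Mul(-1, x))
Add(Function('R')(v), Mul(-1, Function('F')(132, -218))) = Add(Add(-44, Mul(-1, 4)), Mul(-1, -66)) = Add(Add(-44, -4), 66) = Add(-48, 66) = 18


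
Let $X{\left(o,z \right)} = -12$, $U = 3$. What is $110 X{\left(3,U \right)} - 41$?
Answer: $-1361$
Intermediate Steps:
$110 X{\left(3,U \right)} - 41 = 110 \left(-12\right) - 41 = -1320 - 41 = -1361$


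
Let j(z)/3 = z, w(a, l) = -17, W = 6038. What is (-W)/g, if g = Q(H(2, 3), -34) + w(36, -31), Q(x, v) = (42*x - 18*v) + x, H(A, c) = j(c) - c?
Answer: -6038/853 ≈ -7.0785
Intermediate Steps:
j(z) = 3*z
H(A, c) = 2*c (H(A, c) = 3*c - c = 2*c)
Q(x, v) = -18*v + 43*x (Q(x, v) = (-18*v + 42*x) + x = -18*v + 43*x)
g = 853 (g = (-18*(-34) + 43*(2*3)) - 17 = (612 + 43*6) - 17 = (612 + 258) - 17 = 870 - 17 = 853)
(-W)/g = -1*6038/853 = -6038*1/853 = -6038/853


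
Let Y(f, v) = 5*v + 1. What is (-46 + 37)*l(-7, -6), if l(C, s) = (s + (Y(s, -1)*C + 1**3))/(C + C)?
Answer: 207/14 ≈ 14.786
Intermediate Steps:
Y(f, v) = 1 + 5*v
l(C, s) = (1 + s - 4*C)/(2*C) (l(C, s) = (s + ((1 + 5*(-1))*C + 1**3))/(C + C) = (s + ((1 - 5)*C + 1))/((2*C)) = (s + (-4*C + 1))*(1/(2*C)) = (s + (1 - 4*C))*(1/(2*C)) = (1 + s - 4*C)*(1/(2*C)) = (1 + s - 4*C)/(2*C))
(-46 + 37)*l(-7, -6) = (-46 + 37)*((1/2)*(1 - 6 - 4*(-7))/(-7)) = -9*(-1)*(1 - 6 + 28)/(2*7) = -9*(-1)*23/(2*7) = -9*(-23/14) = 207/14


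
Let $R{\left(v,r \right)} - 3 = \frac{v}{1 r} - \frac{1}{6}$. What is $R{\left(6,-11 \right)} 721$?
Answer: $\frac{108871}{66} \approx 1649.6$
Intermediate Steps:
$R{\left(v,r \right)} = \frac{17}{6} + \frac{v}{r}$ ($R{\left(v,r \right)} = 3 + \left(\frac{v}{1 r} - \frac{1}{6}\right) = 3 + \left(\frac{v}{r} - \frac{1}{6}\right) = 3 - \left(\frac{1}{6} - \frac{v}{r}\right) = \frac{17}{6} + \frac{v}{r}$)
$R{\left(6,-11 \right)} 721 = \left(\frac{17}{6} + \frac{6}{-11}\right) 721 = \left(\frac{17}{6} + 6 \left(- \frac{1}{11}\right)\right) 721 = \left(\frac{17}{6} - \frac{6}{11}\right) 721 = \frac{151}{66} \cdot 721 = \frac{108871}{66}$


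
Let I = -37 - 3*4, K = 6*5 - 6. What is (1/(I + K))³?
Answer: -1/15625 ≈ -6.4000e-5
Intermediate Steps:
K = 24 (K = 30 - 6 = 24)
I = -49 (I = -37 - 1*12 = -37 - 12 = -49)
(1/(I + K))³ = (1/(-49 + 24))³ = (1/(-25))³ = (-1/25)³ = -1/15625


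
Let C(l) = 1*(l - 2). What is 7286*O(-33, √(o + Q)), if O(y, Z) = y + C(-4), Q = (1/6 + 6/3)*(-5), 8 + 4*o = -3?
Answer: -284154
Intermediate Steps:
o = -11/4 (o = -2 + (¼)*(-3) = -2 - ¾ = -11/4 ≈ -2.7500)
Q = -65/6 (Q = (1*(⅙) + 6*(⅓))*(-5) = (⅙ + 2)*(-5) = (13/6)*(-5) = -65/6 ≈ -10.833)
C(l) = -2 + l (C(l) = 1*(-2 + l) = -2 + l)
O(y, Z) = -6 + y (O(y, Z) = y + (-2 - 4) = y - 6 = -6 + y)
7286*O(-33, √(o + Q)) = 7286*(-6 - 33) = 7286*(-39) = -284154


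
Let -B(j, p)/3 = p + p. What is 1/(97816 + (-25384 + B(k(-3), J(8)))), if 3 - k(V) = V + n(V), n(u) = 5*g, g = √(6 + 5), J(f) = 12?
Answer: 1/72360 ≈ 1.3820e-5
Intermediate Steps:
g = √11 ≈ 3.3166
n(u) = 5*√11
k(V) = 3 - V - 5*√11 (k(V) = 3 - (V + 5*√11) = 3 + (-V - 5*√11) = 3 - V - 5*√11)
B(j, p) = -6*p (B(j, p) = -3*(p + p) = -6*p)
1/(97816 + (-25384 + B(k(-3), J(8)))) = 1/(97816 + (-25384 - 6*12)) = 1/(97816 + (-25384 - 72)) = 1/(97816 - 25456) = 1/72360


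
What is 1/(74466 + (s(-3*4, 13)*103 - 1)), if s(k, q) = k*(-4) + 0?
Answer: 1/79409 ≈ 1.2593e-5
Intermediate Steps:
s(k, q) = -4*k (s(k, q) = -4*k + 0 = -4*k)
1/(74466 + (s(-3*4, 13)*103 - 1)) = 1/(74466 + (-(-12)*4*103 - 1)) = 1/(74466 + (-4*(-12)*103 - 1)) = 1/(74466 + (48*103 - 1)) = 1/(74466 + (4944 - 1)) = 1/(74466 + 4943) = 1/79409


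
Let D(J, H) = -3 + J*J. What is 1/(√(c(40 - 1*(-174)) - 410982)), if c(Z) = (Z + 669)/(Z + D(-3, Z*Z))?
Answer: -2*I*√4972833635/90415157 ≈ -0.0015599*I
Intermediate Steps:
D(J, H) = -3 + J²
c(Z) = (669 + Z)/(6 + Z) (c(Z) = (Z + 669)/(Z + (-3 + (-3)²)) = (669 + Z)/(Z + (-3 + 9)) = (669 + Z)/(Z + 6) = (669 + Z)/(6 + Z))
1/(√(c(40 - 1*(-174)) - 410982)) = 1/(√((669 + (40 - 1*(-174)))/(6 + (40 - 1*(-174))) - 410982)) = 1/(√((669 + (40 + 174))/(6 + (40 + 174)) - 410982)) = 1/(√((669 + 214)/(6 + 214) - 410982)) = 1/(√(883/220 - 410982)) = 1/(√(-90415157/220)) = 1/(I*√4972833635/110) = -2*I*√4972833635/90415157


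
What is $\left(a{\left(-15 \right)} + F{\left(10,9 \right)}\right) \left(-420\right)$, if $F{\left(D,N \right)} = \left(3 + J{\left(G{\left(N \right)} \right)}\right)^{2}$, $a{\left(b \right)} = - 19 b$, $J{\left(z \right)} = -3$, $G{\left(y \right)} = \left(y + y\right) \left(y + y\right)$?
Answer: $-119700$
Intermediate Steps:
$G{\left(y \right)} = 4 y^{2}$ ($G{\left(y \right)} = 2 y 2 y = 4 y^{2}$)
$F{\left(D,N \right)} = 0$ ($F{\left(D,N \right)} = \left(3 - 3\right)^{2} = 0^{2} = 0$)
$\left(a{\left(-15 \right)} + F{\left(10,9 \right)}\right) \left(-420\right) = \left(\left(-19\right) \left(-15\right) + 0\right) \left(-420\right) = \left(285 + 0\right) \left(-420\right) = 285 \left(-420\right) = -119700$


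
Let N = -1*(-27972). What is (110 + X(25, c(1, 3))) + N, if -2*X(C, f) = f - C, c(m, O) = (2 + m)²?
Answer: 28090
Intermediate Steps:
N = 27972
X(C, f) = C/2 - f/2 (X(C, f) = -(f - C)/2 = C/2 - f/2)
(110 + X(25, c(1, 3))) + N = (110 + ((½)*25 - (2 + 1)²/2)) + 27972 = (110 + (25/2 - ½*3²)) + 27972 = (110 + (25/2 - ½*9)) + 27972 = (110 + (25/2 - 9/2)) + 27972 = (110 + 8) + 27972 = 118 + 27972 = 28090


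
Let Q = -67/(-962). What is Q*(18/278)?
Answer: 603/133718 ≈ 0.0045095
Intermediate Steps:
Q = 67/962 (Q = -67*(-1/962) = 67/962 ≈ 0.069647)
Q*(18/278) = 67*(18/278)/962 = 67*(18*(1/278))/962 = (67/962)*(9/139) = 603/133718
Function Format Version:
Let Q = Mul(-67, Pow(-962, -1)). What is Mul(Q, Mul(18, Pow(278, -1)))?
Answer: Rational(603, 133718) ≈ 0.0045095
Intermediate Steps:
Q = Rational(67, 962) (Q = Mul(-67, Rational(-1, 962)) = Rational(67, 962) ≈ 0.069647)
Mul(Q, Mul(18, Pow(278, -1))) = Mul(Rational(67, 962), Mul(18, Pow(278, -1))) = Mul(Rational(67, 962), Mul(18, Rational(1, 278))) = Mul(Rational(67, 962), Rational(9, 139)) = Rational(603, 133718)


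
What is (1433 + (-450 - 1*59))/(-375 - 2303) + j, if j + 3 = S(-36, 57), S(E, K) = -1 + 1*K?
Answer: 70505/1339 ≈ 52.655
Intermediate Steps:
S(E, K) = -1 + K
j = 53 (j = -3 + (-1 + 57) = -3 + 56 = 53)
(1433 + (-450 - 1*59))/(-375 - 2303) + j = (1433 + (-450 - 1*59))/(-375 - 2303) + 53 = (1433 + (-450 - 59))/(-2678) + 53 = (1433 - 509)*(-1/2678) + 53 = 924*(-1/2678) + 53 = -462/1339 + 53 = 70505/1339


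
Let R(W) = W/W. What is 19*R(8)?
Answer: 19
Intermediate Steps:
R(W) = 1
19*R(8) = 19*1 = 19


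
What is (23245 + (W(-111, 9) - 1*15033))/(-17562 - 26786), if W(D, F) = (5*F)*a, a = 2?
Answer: -4151/22174 ≈ -0.18720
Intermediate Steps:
W(D, F) = 10*F (W(D, F) = (5*F)*2 = 10*F)
(23245 + (W(-111, 9) - 1*15033))/(-17562 - 26786) = (23245 + (10*9 - 1*15033))/(-17562 - 26786) = (23245 + (90 - 15033))/(-44348) = (23245 - 14943)*(-1/44348) = 8302*(-1/44348) = -4151/22174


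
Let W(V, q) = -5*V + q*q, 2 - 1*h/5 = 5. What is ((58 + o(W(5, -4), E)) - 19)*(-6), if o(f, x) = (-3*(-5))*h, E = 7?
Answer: 1116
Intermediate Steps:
h = -15 (h = 10 - 5*5 = 10 - 25 = -15)
W(V, q) = q**2 - 5*V (W(V, q) = -5*V + q**2 = q**2 - 5*V)
o(f, x) = -225 (o(f, x) = -3*(-5)*(-15) = 15*(-15) = -225)
((58 + o(W(5, -4), E)) - 19)*(-6) = ((58 - 225) - 19)*(-6) = (-167 - 19)*(-6) = -186*(-6) = 1116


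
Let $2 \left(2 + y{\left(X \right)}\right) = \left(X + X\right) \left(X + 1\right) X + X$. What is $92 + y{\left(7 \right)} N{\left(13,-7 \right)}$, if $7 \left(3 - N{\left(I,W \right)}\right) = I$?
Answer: $\frac{3792}{7} \approx 541.71$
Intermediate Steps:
$y{\left(X \right)} = -2 + \frac{X}{2} + X^{2} \left(1 + X\right)$ ($y{\left(X \right)} = -2 + \frac{\left(X + X\right) \left(X + 1\right) X + X}{2} = -2 + \frac{2 X \left(1 + X\right) X + X}{2} = -2 + \frac{2 X^{2} \left(1 + X\right) + X}{2} = -2 + \frac{X + 2 X^{2} \left(1 + X\right)}{2} = -2 + \left(\frac{X}{2} + X^{2} \left(1 + X\right)\right) = -2 + \frac{X}{2} + X^{2} \left(1 + X\right)$)
$N{\left(I,W \right)} = 3 - \frac{I}{7}$
$92 + y{\left(7 \right)} N{\left(13,-7 \right)} = 92 + \left(-2 + 7^{2} + 7^{3} + \frac{1}{2} \cdot 7\right) \left(3 - \frac{13}{7}\right) = 92 + \left(-2 + 49 + 343 + \frac{7}{2}\right) \left(3 - \frac{13}{7}\right) = 92 + \frac{787}{2} \cdot \frac{8}{7} = 92 + \frac{3148}{7} = \frac{3792}{7}$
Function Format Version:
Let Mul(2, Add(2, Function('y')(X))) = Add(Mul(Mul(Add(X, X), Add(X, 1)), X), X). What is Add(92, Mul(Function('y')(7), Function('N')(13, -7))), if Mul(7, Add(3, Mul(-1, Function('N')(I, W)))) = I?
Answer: Rational(3792, 7) ≈ 541.71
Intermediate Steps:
Function('y')(X) = Add(-2, Mul(Rational(1, 2), X), Mul(Pow(X, 2), Add(1, X))) (Function('y')(X) = Add(-2, Mul(Rational(1, 2), Add(Mul(Mul(Add(X, X), Add(X, 1)), X), X))) = Add(-2, Mul(Rational(1, 2), Add(Mul(Mul(Mul(2, X), Add(1, X)), X), X))) = Add(-2, Mul(Rational(1, 2), Add(Mul(Mul(2, X, Add(1, X)), X), X))) = Add(-2, Mul(Rational(1, 2), Add(Mul(2, Pow(X, 2), Add(1, X)), X))) = Add(-2, Mul(Rational(1, 2), Add(X, Mul(2, Pow(X, 2), Add(1, X))))) = Add(-2, Add(Mul(Rational(1, 2), X), Mul(Pow(X, 2), Add(1, X)))) = Add(-2, Mul(Rational(1, 2), X), Mul(Pow(X, 2), Add(1, X))))
Function('N')(I, W) = Add(3, Mul(Rational(-1, 7), I))
Add(92, Mul(Function('y')(7), Function('N')(13, -7))) = Add(92, Mul(Add(-2, Pow(7, 2), Pow(7, 3), Mul(Rational(1, 2), 7)), Add(3, Mul(Rational(-1, 7), 13)))) = Add(92, Mul(Add(-2, 49, 343, Rational(7, 2)), Add(3, Rational(-13, 7)))) = Add(92, Mul(Rational(787, 2), Rational(8, 7))) = Add(92, Rational(3148, 7)) = Rational(3792, 7)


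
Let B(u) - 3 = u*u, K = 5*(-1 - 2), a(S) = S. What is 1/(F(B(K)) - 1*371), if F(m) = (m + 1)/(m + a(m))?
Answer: -456/168947 ≈ -0.0026991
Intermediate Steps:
K = -15 (K = 5*(-3) = -15)
B(u) = 3 + u**2 (B(u) = 3 + u*u = 3 + u**2)
F(m) = (1 + m)/(2*m) (F(m) = (m + 1)/(m + m) = (1 + m)/((2*m)) = (1 + m)*(1/(2*m)) = (1 + m)/(2*m))
1/(F(B(K)) - 1*371) = 1/((1 + (3 + (-15)**2))/(2*(3 + (-15)**2)) - 1*371) = 1/((1 + (3 + 225))/(2*(3 + 225)) - 371) = 1/((1/2)*(1 + 228)/228 - 371) = 1/((1/2)*(1/228)*229 - 371) = 1/(229/456 - 371) = 1/(-168947/456) = -456/168947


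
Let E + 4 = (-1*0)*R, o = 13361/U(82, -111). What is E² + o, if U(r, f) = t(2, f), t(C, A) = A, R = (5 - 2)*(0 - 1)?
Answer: -11585/111 ≈ -104.37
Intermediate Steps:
R = -3 (R = 3*(-1) = -3)
U(r, f) = f
o = -13361/111 (o = 13361/(-111) = 13361*(-1/111) = -13361/111 ≈ -120.37)
E = -4 (E = -4 - 1*0*(-3) = -4 + 0*(-3) = -4 + 0 = -4)
E² + o = (-4)² - 13361/111 = 16 - 13361/111 = -11585/111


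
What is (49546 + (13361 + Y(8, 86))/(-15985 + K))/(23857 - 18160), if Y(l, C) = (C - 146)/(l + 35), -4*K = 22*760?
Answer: 14320171469/1646613405 ≈ 8.6967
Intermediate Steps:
K = -4180 (K = -11*760/2 = -¼*16720 = -4180)
Y(l, C) = (-146 + C)/(35 + l)
(49546 + (13361 + Y(8, 86))/(-15985 + K))/(23857 - 18160) = (49546 + (13361 + (-146 + 86)/(35 + 8))/(-15985 - 4180))/(23857 - 18160) = (49546 + (13361 - 60/43)/(-20165))/5697 = (49546 + (13361 + (1/43)*(-60))*(-1/20165))*(1/5697) = (49546 + (13361 - 60/43)*(-1/20165))*(1/5697) = (49546 + (574463/43)*(-1/20165))*(1/5697) = (49546 - 574463/867095)*(1/5697) = (42960514407/867095)*(1/5697) = 14320171469/1646613405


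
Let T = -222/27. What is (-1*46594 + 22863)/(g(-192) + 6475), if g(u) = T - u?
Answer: -213579/59929 ≈ -3.5639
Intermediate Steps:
T = -74/9 (T = -222*1/27 = -74/9 ≈ -8.2222)
g(u) = -74/9 - u
(-1*46594 + 22863)/(g(-192) + 6475) = (-1*46594 + 22863)/((-74/9 - 1*(-192)) + 6475) = (-46594 + 22863)/((-74/9 + 192) + 6475) = -23731/(1654/9 + 6475) = -23731/59929/9 = -23731*9/59929 = -213579/59929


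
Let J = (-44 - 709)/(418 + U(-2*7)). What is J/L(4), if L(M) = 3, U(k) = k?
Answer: -251/404 ≈ -0.62129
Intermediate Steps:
J = -753/404 (J = (-44 - 709)/(418 - 2*7) = -753/(418 - 14) = -753/404 ≈ -1.8639)
J/L(4) = -753/404/3 = -753/404*⅓ = -251/404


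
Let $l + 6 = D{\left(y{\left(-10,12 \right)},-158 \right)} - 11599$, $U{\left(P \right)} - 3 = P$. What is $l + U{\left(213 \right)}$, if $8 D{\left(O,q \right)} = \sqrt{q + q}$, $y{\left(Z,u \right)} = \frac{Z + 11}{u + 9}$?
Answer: $-11389 + \frac{i \sqrt{79}}{4} \approx -11389.0 + 2.222 i$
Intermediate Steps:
$U{\left(P \right)} = 3 + P$
$y{\left(Z,u \right)} = \frac{11 + Z}{9 + u}$
$D{\left(O,q \right)} = \frac{\sqrt{2} \sqrt{q}}{8}$ ($D{\left(O,q \right)} = \frac{\sqrt{q + q}}{8} = \frac{\sqrt{2 q}}{8} = \frac{\sqrt{2} \sqrt{q}}{8}$)
$l = -11605 + \frac{i \sqrt{79}}{4}$ ($l = -6 - \left(11599 - \frac{\sqrt{2} \sqrt{-158}}{8}\right) = -6 - \left(11599 - \frac{\sqrt{2} i \sqrt{158}}{8}\right) = -6 - \left(11599 - \frac{i \sqrt{79}}{4}\right) = -11605 + \frac{i \sqrt{79}}{4} \approx -11605.0 + 2.222 i$)
$l + U{\left(213 \right)} = \left(-11605 + \frac{i \sqrt{79}}{4}\right) + \left(3 + 213\right) = \left(-11605 + \frac{i \sqrt{79}}{4}\right) + 216 = -11389 + \frac{i \sqrt{79}}{4}$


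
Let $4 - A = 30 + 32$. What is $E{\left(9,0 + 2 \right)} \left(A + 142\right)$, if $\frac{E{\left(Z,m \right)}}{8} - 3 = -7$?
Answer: $-2688$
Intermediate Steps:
$E{\left(Z,m \right)} = -32$ ($E{\left(Z,m \right)} = 24 + 8 \left(-7\right) = 24 - 56 = -32$)
$A = -58$ ($A = 4 - \left(30 + 32\right) = 4 - 62 = -58$)
$E{\left(9,0 + 2 \right)} \left(A + 142\right) = - 32 \left(-58 + 142\right) = \left(-32\right) 84 = -2688$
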